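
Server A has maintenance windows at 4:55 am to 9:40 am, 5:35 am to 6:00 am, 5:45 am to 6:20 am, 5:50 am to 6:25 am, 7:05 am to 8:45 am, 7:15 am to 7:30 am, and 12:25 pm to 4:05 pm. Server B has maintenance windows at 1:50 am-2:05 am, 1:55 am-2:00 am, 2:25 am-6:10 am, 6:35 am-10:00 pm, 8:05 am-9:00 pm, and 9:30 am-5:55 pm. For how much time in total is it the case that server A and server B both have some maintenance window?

8 h

A, merged: 4:55 am–9:40 am, 12:25 pm–4:05 pm.
B, merged: 1:50 am–2:05 am, 2:25 am–6:10 am, 6:35 am–10:00 pm.
A ∩ B = 4:55 am–6:10 am, 6:35 am–9:40 am, 12:25 pm–4:05 pm.
Total: 1 h 15 min + 3 h 5 min + 3 h 40 min = 8 h.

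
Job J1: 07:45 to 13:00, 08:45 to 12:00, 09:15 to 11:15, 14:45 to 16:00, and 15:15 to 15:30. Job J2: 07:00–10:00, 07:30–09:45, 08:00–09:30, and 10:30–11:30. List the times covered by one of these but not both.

Merge the first list: 07:45-13:00, 14:45-16:00.
Merge the second list: 07:00-10:00, 10:30-11:30.
Only in the first: 10:00-10:30, 11:30-13:00, 14:45-16:00.
Only in the second: 07:00-07:45.
Together these are the periods covered by exactly one.

07:00-07:45, 10:00-10:30, 11:30-13:00, 14:45-16:00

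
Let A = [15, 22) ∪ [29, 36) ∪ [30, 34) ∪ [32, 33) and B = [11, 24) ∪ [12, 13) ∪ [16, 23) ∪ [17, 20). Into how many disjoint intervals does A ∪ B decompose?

2

Merge the first list: [15, 22), [29, 36).
Merge the second list: [11, 24).
A ∪ B = [11, 24), [29, 36).
That is 2 disjoint pieces.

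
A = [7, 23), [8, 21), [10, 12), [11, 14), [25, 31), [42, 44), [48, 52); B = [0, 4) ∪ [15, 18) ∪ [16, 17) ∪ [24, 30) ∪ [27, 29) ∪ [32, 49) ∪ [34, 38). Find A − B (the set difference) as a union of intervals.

[7, 15) ∪ [18, 23) ∪ [30, 31) ∪ [49, 52)

Merge the first list: [7, 23), [25, 31), [42, 44), [48, 52).
Merge the second list: [0, 4), [15, 18), [24, 30), [32, 49).
[7, 23) \ B = [7, 15), [18, 23).
[25, 31) \ B = [30, 31).
[42, 44): entirely removed.
[48, 52) \ B = [49, 52).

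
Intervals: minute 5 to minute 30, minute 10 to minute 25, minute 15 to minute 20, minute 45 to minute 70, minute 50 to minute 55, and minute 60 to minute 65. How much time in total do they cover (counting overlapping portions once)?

Merged: minute 5 to minute 30, minute 45 to minute 70.
Lengths: 25 minutes + 25 minutes = 50 minutes.

50 minutes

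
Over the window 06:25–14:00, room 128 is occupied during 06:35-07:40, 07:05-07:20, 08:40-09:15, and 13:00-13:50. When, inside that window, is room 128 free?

06:25-06:35, 07:40-08:40, 09:15-13:00, 13:50-14:00

Covered (merged): 06:35-07:40, 08:40-09:15, 13:00-13:50.
Gaps within 06:25-14:00: 06:25-06:35, 07:40-08:40, 09:15-13:00, 13:50-14:00.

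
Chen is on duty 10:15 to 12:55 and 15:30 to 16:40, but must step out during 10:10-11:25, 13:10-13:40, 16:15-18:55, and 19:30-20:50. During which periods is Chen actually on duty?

10:15–12:55 minus B → 11:25–12:55.
15:30–16:40 minus B → 15:30–16:15.

11:25–12:55, 15:30–16:15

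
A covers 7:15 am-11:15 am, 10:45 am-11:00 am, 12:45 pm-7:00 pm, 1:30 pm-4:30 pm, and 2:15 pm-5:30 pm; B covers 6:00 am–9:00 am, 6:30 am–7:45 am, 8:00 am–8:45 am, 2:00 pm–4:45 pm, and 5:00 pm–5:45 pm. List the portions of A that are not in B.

9:00 am-11:15 am, 12:45 pm-2:00 pm, 4:45 pm-5:00 pm, 5:45 pm-7:00 pm

Merge the first list: 7:15 am-11:15 am, 12:45 pm-7:00 pm.
Merge the second list: 6:00 am-9:00 am, 2:00 pm-4:45 pm, 5:00 pm-5:45 pm.
7:15 am-11:15 am \ B = 9:00 am-11:15 am.
12:45 pm-7:00 pm \ B = 12:45 pm-2:00 pm, 4:45 pm-5:00 pm, 5:45 pm-7:00 pm.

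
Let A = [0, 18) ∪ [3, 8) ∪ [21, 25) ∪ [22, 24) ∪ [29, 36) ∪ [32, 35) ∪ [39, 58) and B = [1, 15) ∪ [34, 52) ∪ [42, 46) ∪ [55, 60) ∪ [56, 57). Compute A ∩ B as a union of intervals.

Merge the first list: [0, 18), [21, 25), [29, 36), [39, 58).
Merge the second list: [1, 15), [34, 52), [55, 60).
[0, 18) ∩ B → [1, 15).
[21, 25) meets no B interval.
[29, 36) ∩ B → [34, 36).
[39, 58) ∩ B → [39, 52), [55, 58).

[1, 15) ∪ [34, 36) ∪ [39, 52) ∪ [55, 58)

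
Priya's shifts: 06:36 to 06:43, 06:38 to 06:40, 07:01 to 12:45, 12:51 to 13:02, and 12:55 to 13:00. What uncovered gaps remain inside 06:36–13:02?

After merging, the occupied span is 06:36–06:43, 07:01–12:45, 12:51–13:02.
Gaps within 06:36–13:02: 06:43–07:01, 12:45–12:51.

06:43–07:01, 12:45–12:51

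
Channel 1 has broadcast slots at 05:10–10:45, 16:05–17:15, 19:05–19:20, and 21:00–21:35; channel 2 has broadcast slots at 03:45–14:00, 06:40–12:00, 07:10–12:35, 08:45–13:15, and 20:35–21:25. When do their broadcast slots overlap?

B, merged: 03:45-14:00, 20:35-21:25.
05:10-10:45 overlaps B on 05:10-10:45.
16:05-17:15 falls entirely outside B.
19:05-19:20 falls entirely outside B.
21:00-21:35 overlaps B on 21:00-21:25.

05:10-10:45, 21:00-21:25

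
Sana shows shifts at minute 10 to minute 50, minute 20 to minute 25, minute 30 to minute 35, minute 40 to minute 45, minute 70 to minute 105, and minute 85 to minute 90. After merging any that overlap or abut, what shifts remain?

minute 20 to minute 25 overlaps/touches minute 10 to minute 50 → extend to minute 10 to minute 50.
minute 30 to minute 35 overlaps/touches minute 10 to minute 50 → extend to minute 10 to minute 50.
minute 40 to minute 45 overlaps/touches minute 10 to minute 50 → extend to minute 10 to minute 50.
minute 70 to minute 105 is disjoint → start new block.
minute 85 to minute 90 overlaps/touches minute 70 to minute 105 → extend to minute 70 to minute 105.

minute 10 to minute 50, minute 70 to minute 105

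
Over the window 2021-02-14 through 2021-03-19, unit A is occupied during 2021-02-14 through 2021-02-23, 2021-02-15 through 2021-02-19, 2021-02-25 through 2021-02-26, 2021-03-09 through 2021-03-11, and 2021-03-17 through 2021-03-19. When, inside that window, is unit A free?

The merged coverage is 2021-02-14 through 2021-02-23, 2021-02-25 through 2021-02-26, 2021-03-09 through 2021-03-11, 2021-03-17 through 2021-03-19.
Uncovered inside 2021-02-14 through 2021-03-19: 2021-02-24 through 2021-02-24, 2021-02-27 through 2021-03-08, 2021-03-12 through 2021-03-16.

2021-02-24 through 2021-02-24, 2021-02-27 through 2021-03-08, 2021-03-12 through 2021-03-16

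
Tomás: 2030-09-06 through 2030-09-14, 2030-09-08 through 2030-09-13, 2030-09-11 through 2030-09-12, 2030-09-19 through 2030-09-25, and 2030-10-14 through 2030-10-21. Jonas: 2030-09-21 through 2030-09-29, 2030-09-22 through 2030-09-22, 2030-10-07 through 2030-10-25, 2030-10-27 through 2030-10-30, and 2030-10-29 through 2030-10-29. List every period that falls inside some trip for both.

Merge the first list: 2030-09-06 through 2030-09-14, 2030-09-19 through 2030-09-25, 2030-10-14 through 2030-10-21.
Merge the second list: 2030-09-21 through 2030-09-29, 2030-10-07 through 2030-10-25, 2030-10-27 through 2030-10-30.
2030-09-06 through 2030-09-14: no overlap with the second set.
2030-09-19 through 2030-09-25 meets the second set on 2030-09-21 through 2030-09-25.
2030-10-14 through 2030-10-21 meets the second set on 2030-10-14 through 2030-10-21.

2030-09-21 through 2030-09-25, 2030-10-14 through 2030-10-21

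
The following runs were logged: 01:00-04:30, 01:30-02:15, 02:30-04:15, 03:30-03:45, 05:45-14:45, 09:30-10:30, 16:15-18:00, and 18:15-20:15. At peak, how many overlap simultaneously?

At 03:30, 3 of the intervals are simultaneously active.
No point has more.

3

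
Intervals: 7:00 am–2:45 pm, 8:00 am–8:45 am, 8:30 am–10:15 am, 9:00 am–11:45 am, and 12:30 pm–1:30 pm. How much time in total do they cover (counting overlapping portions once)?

7 h 45 min

Merged: 7:00 am-2:45 pm.
Length: 7 h 45 min.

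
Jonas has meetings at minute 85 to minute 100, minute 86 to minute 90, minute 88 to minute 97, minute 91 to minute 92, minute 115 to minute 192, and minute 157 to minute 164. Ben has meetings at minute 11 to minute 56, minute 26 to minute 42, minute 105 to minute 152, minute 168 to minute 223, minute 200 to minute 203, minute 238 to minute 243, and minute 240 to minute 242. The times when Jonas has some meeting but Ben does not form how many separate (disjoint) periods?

Merge the first list: minute 85 to minute 100, minute 115 to minute 192.
Merge the second list: minute 11 to minute 56, minute 105 to minute 152, minute 168 to minute 223, minute 238 to minute 243.
A \ B = minute 85 to minute 100, minute 152 to minute 168.
That is 2 disjoint pieces.

2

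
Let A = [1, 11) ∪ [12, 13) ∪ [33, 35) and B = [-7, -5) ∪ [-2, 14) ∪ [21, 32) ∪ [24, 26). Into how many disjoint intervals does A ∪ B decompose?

4

B, merged: [-7, -5), [-2, 14), [21, 32).
A ∪ B = [-7, -5), [-2, 14), [21, 32), [33, 35).
That is 4 disjoint pieces.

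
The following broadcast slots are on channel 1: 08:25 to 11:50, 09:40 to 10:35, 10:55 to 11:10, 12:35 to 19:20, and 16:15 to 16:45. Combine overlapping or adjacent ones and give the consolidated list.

08:25-11:50, 12:35-19:20

09:40-10:35 overlaps/touches 08:25-11:50 → extend to 08:25-11:50.
10:55-11:10 overlaps/touches 08:25-11:50 → extend to 08:25-11:50.
12:35-19:20 is disjoint → start new block.
16:15-16:45 overlaps/touches 12:35-19:20 → extend to 12:35-19:20.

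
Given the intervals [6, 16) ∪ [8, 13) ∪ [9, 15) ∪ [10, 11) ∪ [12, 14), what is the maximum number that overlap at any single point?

Walk the sorted start/end points keeping a running depth.
The depth first hits 4 at 10.

4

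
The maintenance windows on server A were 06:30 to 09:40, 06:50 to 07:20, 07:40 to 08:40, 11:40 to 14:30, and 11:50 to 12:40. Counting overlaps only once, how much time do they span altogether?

Merged: 06:30-09:40, 11:40-14:30.
Lengths: 3 h 10 min + 2 h 50 min = 6 h.

6 h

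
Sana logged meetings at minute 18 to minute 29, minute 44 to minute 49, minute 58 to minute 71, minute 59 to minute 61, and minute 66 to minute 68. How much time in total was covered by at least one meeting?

Merged: minute 18 to minute 29, minute 44 to minute 49, minute 58 to minute 71.
Lengths: 11 minutes + 5 minutes + 13 minutes = 29 minutes.

29 minutes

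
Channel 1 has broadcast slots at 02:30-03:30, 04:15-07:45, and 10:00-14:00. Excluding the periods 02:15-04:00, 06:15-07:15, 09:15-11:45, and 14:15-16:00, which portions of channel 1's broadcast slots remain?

02:30-03:30: fully covered by B → removed.
04:15-07:45 minus B → 04:15-06:15, 07:15-07:45.
10:00-14:00 minus B → 11:45-14:00.

04:15-06:15, 07:15-07:45, 11:45-14:00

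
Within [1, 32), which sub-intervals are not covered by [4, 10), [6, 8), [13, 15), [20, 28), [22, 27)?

Covered (merged): [4, 10), [13, 15), [20, 28).
Complement within [1, 32): [1, 4), [10, 13), [15, 20), [28, 32).

[1, 4) ∪ [10, 13) ∪ [15, 20) ∪ [28, 32)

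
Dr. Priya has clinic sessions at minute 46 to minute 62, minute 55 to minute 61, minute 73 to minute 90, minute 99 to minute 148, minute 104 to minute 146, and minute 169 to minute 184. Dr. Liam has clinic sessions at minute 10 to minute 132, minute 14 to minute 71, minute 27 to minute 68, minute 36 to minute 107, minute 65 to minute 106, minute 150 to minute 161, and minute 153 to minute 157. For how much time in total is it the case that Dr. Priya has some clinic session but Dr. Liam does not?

31 minutes

Merge the first list: minute 46 to minute 62, minute 73 to minute 90, minute 99 to minute 148, minute 169 to minute 184.
Merge the second list: minute 10 to minute 132, minute 150 to minute 161.
A \ B = minute 132 to minute 148, minute 169 to minute 184.
Total: 16 minutes + 15 minutes = 31 minutes.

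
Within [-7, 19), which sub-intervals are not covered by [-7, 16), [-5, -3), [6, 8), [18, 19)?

[16, 18)

The merged coverage is [-7, 16), [18, 19).
Complement within [-7, 19): [16, 18).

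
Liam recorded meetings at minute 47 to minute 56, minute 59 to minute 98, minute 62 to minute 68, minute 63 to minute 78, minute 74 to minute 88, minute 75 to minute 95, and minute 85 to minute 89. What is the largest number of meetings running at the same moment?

4

Walk the sorted start/end points keeping a running depth.
The depth first hits 4 at minute 75.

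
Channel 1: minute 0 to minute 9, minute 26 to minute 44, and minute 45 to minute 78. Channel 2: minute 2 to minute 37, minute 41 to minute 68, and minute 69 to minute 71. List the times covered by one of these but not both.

minute 0 to minute 2, minute 9 to minute 26, minute 37 to minute 41, minute 44 to minute 45, minute 68 to minute 69, minute 71 to minute 78

A but not B: minute 0 to minute 2, minute 37 to minute 41, minute 68 to minute 69, minute 71 to minute 78.
B but not A: minute 9 to minute 26, minute 44 to minute 45.
Combining gives A △ B.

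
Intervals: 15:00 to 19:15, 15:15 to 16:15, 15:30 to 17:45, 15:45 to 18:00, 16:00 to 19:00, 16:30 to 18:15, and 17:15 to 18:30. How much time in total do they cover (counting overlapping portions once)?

Merged: 15:00-19:15.
Length: 4 h 15 min.

4 h 15 min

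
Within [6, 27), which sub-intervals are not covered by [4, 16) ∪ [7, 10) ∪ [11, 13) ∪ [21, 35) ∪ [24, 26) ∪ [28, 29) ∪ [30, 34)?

After merging, the occupied span is [4, 16), [21, 35).
Complement within [6, 27): [16, 21).

[16, 21)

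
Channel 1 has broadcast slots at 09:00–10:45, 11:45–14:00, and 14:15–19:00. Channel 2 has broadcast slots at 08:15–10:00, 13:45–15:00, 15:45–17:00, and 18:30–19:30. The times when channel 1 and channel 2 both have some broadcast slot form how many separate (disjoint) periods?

5

A ∩ B = 09:00–10:00, 13:45–14:00, 14:15–15:00, 15:45–17:00, 18:30–19:00.
That is 5 disjoint pieces.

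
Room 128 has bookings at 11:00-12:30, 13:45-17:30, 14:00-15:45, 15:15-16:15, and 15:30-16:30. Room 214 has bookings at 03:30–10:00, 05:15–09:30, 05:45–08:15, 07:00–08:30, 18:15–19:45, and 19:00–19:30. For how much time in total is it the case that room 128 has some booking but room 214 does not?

A, merged: 11:00–12:30, 13:45–17:30.
B, merged: 03:30–10:00, 18:15–19:45.
A \ B = 11:00–12:30, 13:45–17:30.
Total: 1 h 30 min + 3 h 45 min = 5 h 15 min.

5 h 15 min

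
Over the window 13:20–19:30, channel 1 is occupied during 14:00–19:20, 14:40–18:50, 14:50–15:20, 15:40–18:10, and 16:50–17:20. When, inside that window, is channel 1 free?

The merged coverage is 14:00–19:20.
Gaps within 13:20–19:30: 13:20–14:00, 19:20–19:30.

13:20–14:00, 19:20–19:30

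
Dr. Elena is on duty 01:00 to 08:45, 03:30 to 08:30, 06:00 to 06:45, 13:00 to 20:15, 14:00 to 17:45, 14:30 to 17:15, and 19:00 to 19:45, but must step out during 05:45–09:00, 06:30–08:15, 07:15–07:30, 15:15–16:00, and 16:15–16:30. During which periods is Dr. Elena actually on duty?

A, merged: 01:00–08:45, 13:00–20:15.
B, merged: 05:45–09:00, 15:15–16:00, 16:15–16:30.
01:00–08:45 \ B = 01:00–05:45.
13:00–20:15 \ B = 13:00–15:15, 16:00–16:15, 16:30–20:15.

01:00–05:45, 13:00–15:15, 16:00–16:15, 16:30–20:15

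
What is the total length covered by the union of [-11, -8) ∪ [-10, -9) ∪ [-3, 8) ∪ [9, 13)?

18

Merged: [-11, -8), [-3, 8), [9, 13).
Lengths: 3 + 11 + 4 = 18.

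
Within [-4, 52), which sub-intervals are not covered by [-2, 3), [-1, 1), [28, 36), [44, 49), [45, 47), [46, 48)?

Covered (merged): [-2, 3), [28, 36), [44, 49).
Uncovered inside [-4, 52): [-4, -2), [3, 28), [36, 44), [49, 52).

[-4, -2) ∪ [3, 28) ∪ [36, 44) ∪ [49, 52)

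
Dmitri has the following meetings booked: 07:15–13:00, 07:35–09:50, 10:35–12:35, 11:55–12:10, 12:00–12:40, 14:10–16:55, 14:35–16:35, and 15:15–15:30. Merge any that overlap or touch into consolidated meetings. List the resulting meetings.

07:15–13:00, 14:10–16:55

07:35–09:50 overlaps/touches 07:15–13:00 → extend to 07:15–13:00.
10:35–12:35 overlaps/touches 07:15–13:00 → extend to 07:15–13:00.
11:55–12:10 overlaps/touches 07:15–13:00 → extend to 07:15–13:00.
12:00–12:40 overlaps/touches 07:15–13:00 → extend to 07:15–13:00.
14:10–16:55 is disjoint → start new block.
14:35–16:35 overlaps/touches 14:10–16:55 → extend to 14:10–16:55.
15:15–15:30 overlaps/touches 14:10–16:55 → extend to 14:10–16:55.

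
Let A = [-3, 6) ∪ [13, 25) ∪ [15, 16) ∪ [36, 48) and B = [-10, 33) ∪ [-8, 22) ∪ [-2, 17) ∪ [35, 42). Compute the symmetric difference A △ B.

Merge the first list: [-3, 6), [13, 25), [36, 48).
Merge the second list: [-10, 33), [35, 42).
A \ B = [42, 48).
B \ A = [-10, -3), [6, 13), [25, 33), [35, 36).
Union of the two gives the symmetric difference.

[-10, -3) ∪ [6, 13) ∪ [25, 33) ∪ [35, 36) ∪ [42, 48)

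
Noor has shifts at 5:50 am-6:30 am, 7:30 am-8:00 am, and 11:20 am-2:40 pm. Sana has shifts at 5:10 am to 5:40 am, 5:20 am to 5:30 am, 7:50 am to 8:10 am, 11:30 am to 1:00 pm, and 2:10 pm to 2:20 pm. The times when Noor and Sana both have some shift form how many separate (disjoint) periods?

3

B, merged: 5:10 am–5:40 am, 7:50 am–8:10 am, 11:30 am–1:00 pm, 2:10 pm–2:20 pm.
A ∩ B = 7:50 am–8:00 am, 11:30 am–1:00 pm, 2:10 pm–2:20 pm.
That is 3 disjoint pieces.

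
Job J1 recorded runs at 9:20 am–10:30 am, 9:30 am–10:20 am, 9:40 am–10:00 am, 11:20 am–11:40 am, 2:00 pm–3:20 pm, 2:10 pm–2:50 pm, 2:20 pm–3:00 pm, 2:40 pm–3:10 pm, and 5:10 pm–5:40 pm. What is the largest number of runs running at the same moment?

Sweep endpoints in order; track running count of active intervals.
Peak of 4 reached at 2:40 pm.

4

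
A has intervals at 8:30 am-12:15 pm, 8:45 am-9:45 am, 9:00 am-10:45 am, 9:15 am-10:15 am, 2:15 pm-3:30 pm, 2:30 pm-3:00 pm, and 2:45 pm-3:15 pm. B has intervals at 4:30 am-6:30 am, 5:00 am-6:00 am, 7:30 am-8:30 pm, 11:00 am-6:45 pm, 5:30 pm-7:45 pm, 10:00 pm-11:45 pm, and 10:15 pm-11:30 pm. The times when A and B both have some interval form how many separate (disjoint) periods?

2

Merge the first list: 8:30 am-12:15 pm, 2:15 pm-3:30 pm.
Merge the second list: 4:30 am-6:30 am, 7:30 am-8:30 pm, 10:00 pm-11:45 pm.
A ∩ B = 8:30 am-12:15 pm, 2:15 pm-3:30 pm.
That is 2 disjoint pieces.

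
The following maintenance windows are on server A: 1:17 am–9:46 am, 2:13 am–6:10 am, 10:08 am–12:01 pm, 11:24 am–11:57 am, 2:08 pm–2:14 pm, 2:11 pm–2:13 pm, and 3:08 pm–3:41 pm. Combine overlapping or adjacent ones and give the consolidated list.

1:17 am–9:46 am, 10:08 am–12:01 pm, 2:08 pm–2:14 pm, 3:08 pm–3:41 pm

2:13 am–6:10 am overlaps/touches 1:17 am–9:46 am → extend to 1:17 am–9:46 am.
10:08 am–12:01 pm is disjoint → start new block.
11:24 am–11:57 am overlaps/touches 10:08 am–12:01 pm → extend to 10:08 am–12:01 pm.
2:08 pm–2:14 pm is disjoint → start new block.
2:11 pm–2:13 pm overlaps/touches 2:08 pm–2:14 pm → extend to 2:08 pm–2:14 pm.
3:08 pm–3:41 pm is disjoint → start new block.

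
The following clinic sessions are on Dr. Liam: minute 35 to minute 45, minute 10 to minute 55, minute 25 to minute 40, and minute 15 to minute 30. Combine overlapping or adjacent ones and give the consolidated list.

minute 10 to minute 55

Sort by start: minute 10 to minute 55, minute 15 to minute 30, minute 25 to minute 40, minute 35 to minute 45.
minute 15 to minute 30 overlaps/touches minute 10 to minute 55 → extend to minute 10 to minute 55.
minute 25 to minute 40 overlaps/touches minute 10 to minute 55 → extend to minute 10 to minute 55.
minute 35 to minute 45 overlaps/touches minute 10 to minute 55 → extend to minute 10 to minute 55.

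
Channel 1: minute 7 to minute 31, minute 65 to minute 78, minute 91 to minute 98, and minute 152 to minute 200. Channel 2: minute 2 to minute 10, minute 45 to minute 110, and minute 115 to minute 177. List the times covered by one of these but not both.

minute 2 to minute 7, minute 10 to minute 31, minute 45 to minute 65, minute 78 to minute 91, minute 98 to minute 110, minute 115 to minute 152, minute 177 to minute 200

A but not B: minute 10 to minute 31, minute 177 to minute 200.
B but not A: minute 2 to minute 7, minute 45 to minute 65, minute 78 to minute 91, minute 98 to minute 110, minute 115 to minute 152.
Combining gives A △ B.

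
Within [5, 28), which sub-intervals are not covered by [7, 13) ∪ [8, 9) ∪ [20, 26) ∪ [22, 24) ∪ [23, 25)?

After merging, the occupied span is [7, 13), [20, 26).
Gaps within [5, 28): [5, 7), [13, 20), [26, 28).

[5, 7) ∪ [13, 20) ∪ [26, 28)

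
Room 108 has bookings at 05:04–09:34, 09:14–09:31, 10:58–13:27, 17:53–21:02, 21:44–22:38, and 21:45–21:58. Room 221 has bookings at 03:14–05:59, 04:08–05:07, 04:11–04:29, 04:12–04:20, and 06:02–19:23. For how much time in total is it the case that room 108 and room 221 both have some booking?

8 h 26 min

A, merged: 05:04-09:34, 10:58-13:27, 17:53-21:02, 21:44-22:38.
B, merged: 03:14-05:59, 06:02-19:23.
A ∩ B = 05:04-05:59, 06:02-09:34, 10:58-13:27, 17:53-19:23.
Total: 55 min + 3 h 32 min + 2 h 29 min + 1 h 30 min = 8 h 26 min.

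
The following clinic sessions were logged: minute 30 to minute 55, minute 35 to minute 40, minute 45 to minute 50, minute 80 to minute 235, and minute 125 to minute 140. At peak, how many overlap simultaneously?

2

At minute 35, 2 of the intervals are simultaneously active.
No point has more.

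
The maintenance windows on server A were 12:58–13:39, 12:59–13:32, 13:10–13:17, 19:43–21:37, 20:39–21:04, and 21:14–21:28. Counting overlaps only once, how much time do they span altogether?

2 h 35 min

Merged: 12:58–13:39, 19:43–21:37.
Lengths: 41 min + 1 h 54 min = 2 h 35 min.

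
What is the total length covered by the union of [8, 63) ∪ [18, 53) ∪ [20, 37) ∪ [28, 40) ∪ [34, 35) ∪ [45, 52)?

55

Merged: [8, 63).
Length: 55.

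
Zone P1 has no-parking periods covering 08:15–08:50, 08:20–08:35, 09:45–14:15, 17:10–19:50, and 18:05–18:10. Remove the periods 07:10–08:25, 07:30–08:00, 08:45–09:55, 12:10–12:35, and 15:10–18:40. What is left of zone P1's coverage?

A, merged: 08:15-08:50, 09:45-14:15, 17:10-19:50.
B, merged: 07:10-08:25, 08:45-09:55, 12:10-12:35, 15:10-18:40.
08:15-08:50 minus B → 08:25-08:45.
09:45-14:15 minus B → 09:55-12:10, 12:35-14:15.
17:10-19:50 minus B → 18:40-19:50.

08:25-08:45, 09:55-12:10, 12:35-14:15, 18:40-19:50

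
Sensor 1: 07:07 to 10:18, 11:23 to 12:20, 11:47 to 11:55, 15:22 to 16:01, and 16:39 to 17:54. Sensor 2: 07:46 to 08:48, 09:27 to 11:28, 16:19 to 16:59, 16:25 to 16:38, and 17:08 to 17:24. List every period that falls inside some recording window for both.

A, merged: 07:07-10:18, 11:23-12:20, 15:22-16:01, 16:39-17:54.
B, merged: 07:46-08:48, 09:27-11:28, 16:19-16:59, 17:08-17:24.
07:07-10:18 overlaps B on 07:46-08:48, 09:27-10:18.
11:23-12:20 overlaps B on 11:23-11:28.
15:22-16:01 falls entirely outside B.
16:39-17:54 overlaps B on 16:39-16:59, 17:08-17:24.

07:46-08:48, 09:27-10:18, 11:23-11:28, 16:39-16:59, 17:08-17:24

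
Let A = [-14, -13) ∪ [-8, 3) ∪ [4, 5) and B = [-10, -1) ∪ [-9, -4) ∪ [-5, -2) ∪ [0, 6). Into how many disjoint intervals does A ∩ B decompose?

B, merged: [-10, -1), [0, 6).
A ∩ B = [-8, -1), [0, 3), [4, 5).
That is 3 disjoint pieces.

3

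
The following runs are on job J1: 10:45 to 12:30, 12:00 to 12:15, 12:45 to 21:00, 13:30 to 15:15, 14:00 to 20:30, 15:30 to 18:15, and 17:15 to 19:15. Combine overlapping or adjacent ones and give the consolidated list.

10:45–12:30, 12:45–21:00

12:00–12:15 overlaps/touches 10:45–12:30 → extend to 10:45–12:30.
12:45–21:00 is disjoint → start new block.
13:30–15:15 overlaps/touches 12:45–21:00 → extend to 12:45–21:00.
14:00–20:30 overlaps/touches 12:45–21:00 → extend to 12:45–21:00.
15:30–18:15 overlaps/touches 12:45–21:00 → extend to 12:45–21:00.
17:15–19:15 overlaps/touches 12:45–21:00 → extend to 12:45–21:00.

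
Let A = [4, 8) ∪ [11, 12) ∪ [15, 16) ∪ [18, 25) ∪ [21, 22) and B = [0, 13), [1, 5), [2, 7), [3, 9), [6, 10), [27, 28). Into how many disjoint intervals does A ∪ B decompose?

4

Merge the first list: [4, 8), [11, 12), [15, 16), [18, 25).
Merge the second list: [0, 13), [27, 28).
A ∪ B = [0, 13), [15, 16), [18, 25), [27, 28).
That is 4 disjoint pieces.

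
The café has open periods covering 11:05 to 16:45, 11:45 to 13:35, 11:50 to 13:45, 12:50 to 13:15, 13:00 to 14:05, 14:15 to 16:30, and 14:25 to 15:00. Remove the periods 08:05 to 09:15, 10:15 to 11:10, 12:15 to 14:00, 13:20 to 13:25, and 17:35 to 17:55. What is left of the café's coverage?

11:10-12:15, 14:00-16:45

First set merges to 11:05-16:45.
Second set merges to 08:05-09:15, 10:15-11:10, 12:15-14:00, 17:35-17:55.
11:05-16:45 with B removed leaves 11:10-12:15, 14:00-16:45.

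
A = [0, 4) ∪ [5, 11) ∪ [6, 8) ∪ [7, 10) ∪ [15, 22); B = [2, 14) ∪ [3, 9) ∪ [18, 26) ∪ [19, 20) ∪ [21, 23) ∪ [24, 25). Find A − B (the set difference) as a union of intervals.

A, merged: [0, 4), [5, 11), [15, 22).
B, merged: [2, 14), [18, 26).
[0, 4) \ B = [0, 2).
[5, 11): entirely removed.
[15, 22) \ B = [15, 18).

[0, 2) ∪ [15, 18)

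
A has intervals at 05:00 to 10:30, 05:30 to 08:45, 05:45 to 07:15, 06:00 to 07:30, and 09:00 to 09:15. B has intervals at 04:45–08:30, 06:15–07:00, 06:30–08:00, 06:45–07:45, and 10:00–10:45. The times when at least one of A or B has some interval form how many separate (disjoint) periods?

1

A, merged: 05:00–10:30.
B, merged: 04:45–08:30, 10:00–10:45.
A ∪ B = 04:45–10:45.
That is 1 disjoint piece.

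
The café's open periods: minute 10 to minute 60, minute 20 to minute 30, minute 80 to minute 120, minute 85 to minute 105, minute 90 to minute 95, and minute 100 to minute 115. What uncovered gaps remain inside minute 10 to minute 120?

minute 60 to minute 80

The merged coverage is minute 10 to minute 60, minute 80 to minute 120.
Complement within minute 10 to minute 120: minute 60 to minute 80.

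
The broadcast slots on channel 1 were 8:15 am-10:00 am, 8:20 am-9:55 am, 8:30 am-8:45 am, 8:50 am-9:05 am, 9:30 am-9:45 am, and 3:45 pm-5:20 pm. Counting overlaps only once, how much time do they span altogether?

Merged: 8:15 am–10:00 am, 3:45 pm–5:20 pm.
Lengths: 1 h 45 min + 1 h 35 min = 3 h 20 min.

3 h 20 min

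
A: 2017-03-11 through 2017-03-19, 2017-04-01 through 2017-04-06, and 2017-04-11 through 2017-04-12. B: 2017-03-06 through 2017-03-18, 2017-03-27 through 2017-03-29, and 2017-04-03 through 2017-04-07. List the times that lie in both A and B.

2017-03-11 through 2017-03-18, 2017-04-03 through 2017-04-06

2017-03-11 through 2017-03-19 ∩ B → 2017-03-11 through 2017-03-18.
2017-04-01 through 2017-04-06 ∩ B → 2017-04-03 through 2017-04-06.
2017-04-11 through 2017-04-12 meets no B interval.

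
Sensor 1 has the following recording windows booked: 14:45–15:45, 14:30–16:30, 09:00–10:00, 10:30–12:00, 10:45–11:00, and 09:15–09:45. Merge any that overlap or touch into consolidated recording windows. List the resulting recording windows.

09:00–10:00, 10:30–12:00, 14:30–16:30

Sort by start: 09:00–10:00, 09:15–09:45, 10:30–12:00, 10:45–11:00, 14:30–16:30, 14:45–15:45.
09:15–09:45 overlaps/touches 09:00–10:00 → extend to 09:00–10:00.
10:30–12:00 is disjoint → start new block.
10:45–11:00 overlaps/touches 10:30–12:00 → extend to 10:30–12:00.
14:30–16:30 is disjoint → start new block.
14:45–15:45 overlaps/touches 14:30–16:30 → extend to 14:30–16:30.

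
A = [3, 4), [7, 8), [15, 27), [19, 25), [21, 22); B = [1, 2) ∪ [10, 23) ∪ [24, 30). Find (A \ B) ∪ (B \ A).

[1, 2) ∪ [3, 4) ∪ [7, 8) ∪ [10, 15) ∪ [23, 24) ∪ [27, 30)

A, merged: [3, 4), [7, 8), [15, 27).
A \ B = [3, 4), [7, 8), [23, 24).
B \ A = [1, 2), [10, 15), [27, 30).
Union of the two gives the symmetric difference.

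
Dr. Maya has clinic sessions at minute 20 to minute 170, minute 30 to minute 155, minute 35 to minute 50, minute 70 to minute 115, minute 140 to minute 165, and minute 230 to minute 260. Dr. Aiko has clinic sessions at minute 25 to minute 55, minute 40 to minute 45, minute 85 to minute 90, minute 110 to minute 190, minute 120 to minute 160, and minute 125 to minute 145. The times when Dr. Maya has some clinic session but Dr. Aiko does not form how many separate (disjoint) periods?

4

Merge the first list: minute 20 to minute 170, minute 230 to minute 260.
Merge the second list: minute 25 to minute 55, minute 85 to minute 90, minute 110 to minute 190.
A \ B = minute 20 to minute 25, minute 55 to minute 85, minute 90 to minute 110, minute 230 to minute 260.
That is 4 disjoint pieces.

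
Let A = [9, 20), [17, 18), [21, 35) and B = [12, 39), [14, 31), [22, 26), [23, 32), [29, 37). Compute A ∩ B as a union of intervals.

[12, 20) ∪ [21, 35)

Merge the first list: [9, 20), [21, 35).
Merge the second list: [12, 39).
[9, 20) ∩ B → [12, 20).
[21, 35) ∩ B → [21, 35).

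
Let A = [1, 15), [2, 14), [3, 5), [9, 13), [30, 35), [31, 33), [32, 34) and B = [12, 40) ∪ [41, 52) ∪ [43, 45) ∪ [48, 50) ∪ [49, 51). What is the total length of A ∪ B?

50

First set merges to [1, 15), [30, 35).
Second set merges to [12, 40), [41, 52).
A ∪ B = [1, 40), [41, 52).
Total: 39 + 11 = 50.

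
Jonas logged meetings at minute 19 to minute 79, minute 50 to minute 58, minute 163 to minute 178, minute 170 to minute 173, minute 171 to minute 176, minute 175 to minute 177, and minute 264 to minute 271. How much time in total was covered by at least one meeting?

Merged: minute 19 to minute 79, minute 163 to minute 178, minute 264 to minute 271.
Lengths: 60 minutes + 15 minutes + 7 minutes = 82 minutes.

82 minutes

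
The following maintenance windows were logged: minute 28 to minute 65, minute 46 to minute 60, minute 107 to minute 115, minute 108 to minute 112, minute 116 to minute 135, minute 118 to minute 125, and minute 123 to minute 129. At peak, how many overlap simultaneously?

3

Sweep endpoints in order; track running count of active intervals.
Peak of 3 reached at minute 123.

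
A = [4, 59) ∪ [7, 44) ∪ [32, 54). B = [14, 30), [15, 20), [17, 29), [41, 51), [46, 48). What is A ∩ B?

Merge the first list: [4, 59).
Merge the second list: [14, 30), [41, 51).
[4, 59) ∩ B → [14, 30), [41, 51).

[14, 30) ∪ [41, 51)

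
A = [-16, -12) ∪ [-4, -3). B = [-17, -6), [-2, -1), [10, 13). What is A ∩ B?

[-16, -12)

[-16, -12) overlaps B on [-16, -12).
[-4, -3) falls entirely outside B.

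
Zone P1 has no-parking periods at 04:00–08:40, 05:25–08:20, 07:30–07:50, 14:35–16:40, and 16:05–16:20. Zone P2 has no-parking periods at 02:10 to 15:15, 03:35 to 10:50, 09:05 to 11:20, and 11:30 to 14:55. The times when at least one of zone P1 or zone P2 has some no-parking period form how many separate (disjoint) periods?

1

A, merged: 04:00–08:40, 14:35–16:40.
B, merged: 02:10–15:15.
A ∪ B = 02:10–16:40.
That is 1 disjoint piece.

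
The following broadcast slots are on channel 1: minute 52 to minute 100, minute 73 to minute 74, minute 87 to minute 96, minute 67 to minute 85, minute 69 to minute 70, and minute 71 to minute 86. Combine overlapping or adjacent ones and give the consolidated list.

Sort by start: minute 52 to minute 100, minute 67 to minute 85, minute 69 to minute 70, minute 71 to minute 86, minute 73 to minute 74, minute 87 to minute 96.
minute 67 to minute 85 overlaps/touches minute 52 to minute 100 → extend to minute 52 to minute 100.
minute 69 to minute 70 overlaps/touches minute 52 to minute 100 → extend to minute 52 to minute 100.
minute 71 to minute 86 overlaps/touches minute 52 to minute 100 → extend to minute 52 to minute 100.
minute 73 to minute 74 overlaps/touches minute 52 to minute 100 → extend to minute 52 to minute 100.
minute 87 to minute 96 overlaps/touches minute 52 to minute 100 → extend to minute 52 to minute 100.

minute 52 to minute 100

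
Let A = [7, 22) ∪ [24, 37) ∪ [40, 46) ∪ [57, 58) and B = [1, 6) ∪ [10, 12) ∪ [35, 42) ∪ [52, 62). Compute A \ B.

[7, 10) ∪ [12, 22) ∪ [24, 35) ∪ [42, 46)

[7, 22) minus B → [7, 10), [12, 22).
[24, 37) minus B → [24, 35).
[40, 46) minus B → [42, 46).
[57, 58): fully covered by B → removed.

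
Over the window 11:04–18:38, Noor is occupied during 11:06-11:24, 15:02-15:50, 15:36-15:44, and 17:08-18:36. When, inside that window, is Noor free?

11:04–11:06, 11:24–15:02, 15:50–17:08, 18:36–18:38

The merged coverage is 11:06–11:24, 15:02–15:50, 17:08–18:36.
Uncovered inside 11:04–18:38: 11:04–11:06, 11:24–15:02, 15:50–17:08, 18:36–18:38.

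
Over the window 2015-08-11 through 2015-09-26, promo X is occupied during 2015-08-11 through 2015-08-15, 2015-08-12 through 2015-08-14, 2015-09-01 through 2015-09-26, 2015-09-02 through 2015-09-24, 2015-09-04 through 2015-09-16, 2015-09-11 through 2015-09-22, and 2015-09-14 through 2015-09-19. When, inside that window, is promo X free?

2015-08-16 through 2015-08-31

Covered (merged): 2015-08-11 through 2015-08-15, 2015-09-01 through 2015-09-26.
Gaps within 2015-08-11 through 2015-09-26: 2015-08-16 through 2015-08-31.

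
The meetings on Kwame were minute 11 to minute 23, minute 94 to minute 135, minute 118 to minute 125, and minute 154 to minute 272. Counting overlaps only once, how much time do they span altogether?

171 minutes

Merged: minute 11 to minute 23, minute 94 to minute 135, minute 154 to minute 272.
Lengths: 12 minutes + 41 minutes + 118 minutes = 171 minutes.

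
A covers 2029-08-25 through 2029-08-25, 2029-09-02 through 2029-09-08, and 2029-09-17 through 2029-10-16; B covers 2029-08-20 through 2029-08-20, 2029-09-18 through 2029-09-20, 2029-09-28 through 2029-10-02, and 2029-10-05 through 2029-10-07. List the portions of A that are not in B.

2029-08-25 through 2029-08-25: nothing removed.
2029-09-02 through 2029-09-08: nothing removed.
2029-09-17 through 2029-10-16 \ B = 2029-09-17 through 2029-09-17, 2029-09-21 through 2029-09-27, 2029-10-03 through 2029-10-04, 2029-10-08 through 2029-10-16.

2029-08-25 through 2029-08-25, 2029-09-02 through 2029-09-08, 2029-09-17 through 2029-09-17, 2029-09-21 through 2029-09-27, 2029-10-03 through 2029-10-04, 2029-10-08 through 2029-10-16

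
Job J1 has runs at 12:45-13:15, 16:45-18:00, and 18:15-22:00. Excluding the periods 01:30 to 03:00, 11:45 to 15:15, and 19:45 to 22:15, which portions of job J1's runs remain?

16:45–18:00, 18:15–19:45

12:45–13:15: fully covered by B → removed.
16:45–18:00: no B overlap → unchanged.
18:15–22:00 minus B → 18:15–19:45.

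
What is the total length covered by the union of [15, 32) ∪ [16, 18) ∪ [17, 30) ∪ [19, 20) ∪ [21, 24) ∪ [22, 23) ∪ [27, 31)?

17

Merged: [15, 32).
Length: 17.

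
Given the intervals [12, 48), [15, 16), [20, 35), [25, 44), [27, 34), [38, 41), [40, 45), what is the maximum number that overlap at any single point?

4

At 27, 4 of the intervals are simultaneously active.
No point has more.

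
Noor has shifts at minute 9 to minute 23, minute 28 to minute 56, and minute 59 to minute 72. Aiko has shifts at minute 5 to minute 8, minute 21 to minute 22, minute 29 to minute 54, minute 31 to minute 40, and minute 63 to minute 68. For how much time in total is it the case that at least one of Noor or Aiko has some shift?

B, merged: minute 5 to minute 8, minute 21 to minute 22, minute 29 to minute 54, minute 63 to minute 68.
A ∪ B = minute 5 to minute 8, minute 9 to minute 23, minute 28 to minute 56, minute 59 to minute 72.
Total: 3 minutes + 14 minutes + 28 minutes + 13 minutes = 58 minutes.

58 minutes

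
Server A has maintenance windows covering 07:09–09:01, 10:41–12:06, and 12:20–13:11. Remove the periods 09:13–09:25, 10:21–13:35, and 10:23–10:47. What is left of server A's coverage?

Merge the second list: 09:13–09:25, 10:21–13:35.
07:09–09:01: no B overlap → unchanged.
10:41–12:06: fully covered by B → removed.
12:20–13:11: fully covered by B → removed.

07:09–09:01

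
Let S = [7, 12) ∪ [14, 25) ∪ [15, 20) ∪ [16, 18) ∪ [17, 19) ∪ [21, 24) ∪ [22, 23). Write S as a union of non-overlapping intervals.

[14, 25) is disjoint → start new block.
[15, 20) overlaps/touches [14, 25) → extend to [14, 25).
[16, 18) overlaps/touches [14, 25) → extend to [14, 25).
[17, 19) overlaps/touches [14, 25) → extend to [14, 25).
[21, 24) overlaps/touches [14, 25) → extend to [14, 25).
[22, 23) overlaps/touches [14, 25) → extend to [14, 25).

[7, 12) ∪ [14, 25)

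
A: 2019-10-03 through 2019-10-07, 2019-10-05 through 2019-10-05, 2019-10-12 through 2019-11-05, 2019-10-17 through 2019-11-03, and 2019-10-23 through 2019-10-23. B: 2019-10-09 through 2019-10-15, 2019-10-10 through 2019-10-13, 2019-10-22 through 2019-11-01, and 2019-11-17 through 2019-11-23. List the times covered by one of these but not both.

A, merged: 2019-10-03 through 2019-10-07, 2019-10-12 through 2019-11-05.
B, merged: 2019-10-09 through 2019-10-15, 2019-10-22 through 2019-11-01, 2019-11-17 through 2019-11-23.
A \ B = 2019-10-03 through 2019-10-07, 2019-10-16 through 2019-10-21, 2019-11-02 through 2019-11-05.
B \ A = 2019-10-09 through 2019-10-11, 2019-11-17 through 2019-11-23.
Union of the two gives the symmetric difference.

2019-10-03 through 2019-10-07, 2019-10-09 through 2019-10-11, 2019-10-16 through 2019-10-21, 2019-11-02 through 2019-11-05, 2019-11-17 through 2019-11-23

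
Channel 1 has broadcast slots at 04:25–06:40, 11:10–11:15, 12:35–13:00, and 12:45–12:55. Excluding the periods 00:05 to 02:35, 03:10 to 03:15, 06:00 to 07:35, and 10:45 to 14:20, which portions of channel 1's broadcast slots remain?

04:25-06:00

Merge the first list: 04:25-06:40, 11:10-11:15, 12:35-13:00.
04:25-06:40 minus B → 04:25-06:00.
11:10-11:15: fully covered by B → removed.
12:35-13:00: fully covered by B → removed.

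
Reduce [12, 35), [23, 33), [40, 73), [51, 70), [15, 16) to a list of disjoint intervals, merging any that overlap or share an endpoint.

Sort by start: [12, 35), [15, 16), [23, 33), [40, 73), [51, 70).
[15, 16) overlaps/touches [12, 35) → extend to [12, 35).
[23, 33) overlaps/touches [12, 35) → extend to [12, 35).
[40, 73) is disjoint → start new block.
[51, 70) overlaps/touches [40, 73) → extend to [40, 73).

[12, 35) ∪ [40, 73)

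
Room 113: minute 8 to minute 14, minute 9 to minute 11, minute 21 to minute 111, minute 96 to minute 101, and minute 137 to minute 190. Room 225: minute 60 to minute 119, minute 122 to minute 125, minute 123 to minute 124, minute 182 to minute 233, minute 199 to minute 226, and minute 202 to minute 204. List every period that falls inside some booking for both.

minute 60 to minute 111, minute 182 to minute 190

Merge the first list: minute 8 to minute 14, minute 21 to minute 111, minute 137 to minute 190.
Merge the second list: minute 60 to minute 119, minute 122 to minute 125, minute 182 to minute 233.
minute 8 to minute 14: no overlap with the second set.
minute 21 to minute 111 meets the second set on minute 60 to minute 111.
minute 137 to minute 190 meets the second set on minute 182 to minute 190.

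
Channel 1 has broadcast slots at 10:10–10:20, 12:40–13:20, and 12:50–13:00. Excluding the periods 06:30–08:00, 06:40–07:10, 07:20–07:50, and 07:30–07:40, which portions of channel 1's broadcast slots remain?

First set merges to 10:10–10:20, 12:40–13:20.
Second set merges to 06:30–08:00.
10:10–10:20: no B overlap → unchanged.
12:40–13:20: no B overlap → unchanged.

10:10–10:20, 12:40–13:20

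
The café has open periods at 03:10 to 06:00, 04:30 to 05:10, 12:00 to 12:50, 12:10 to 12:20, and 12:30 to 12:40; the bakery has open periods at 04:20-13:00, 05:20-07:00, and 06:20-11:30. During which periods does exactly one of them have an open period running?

03:10–04:20, 06:00–12:00, 12:50–13:00

A, merged: 03:10–06:00, 12:00–12:50.
B, merged: 04:20–13:00.
A but not B: 03:10–04:20.
B but not A: 06:00–12:00, 12:50–13:00.
Combining gives A △ B.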